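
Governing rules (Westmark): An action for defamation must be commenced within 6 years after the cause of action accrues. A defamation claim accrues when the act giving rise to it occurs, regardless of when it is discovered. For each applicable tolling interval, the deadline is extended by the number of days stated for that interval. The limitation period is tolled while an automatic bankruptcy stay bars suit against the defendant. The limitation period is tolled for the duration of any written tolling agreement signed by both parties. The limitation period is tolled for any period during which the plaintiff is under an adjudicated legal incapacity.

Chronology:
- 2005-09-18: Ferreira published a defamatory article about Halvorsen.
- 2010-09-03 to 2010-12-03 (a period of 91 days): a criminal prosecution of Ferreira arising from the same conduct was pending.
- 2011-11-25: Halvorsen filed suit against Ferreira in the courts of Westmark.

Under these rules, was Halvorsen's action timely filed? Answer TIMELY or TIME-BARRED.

The cause of action accrued on 2005-09-18, the date of the act.
6 years from 2005-09-18 is 2011-09-18.
No stated provision tolls the period for a criminal prosecution, so the interval from 2010-09-03 to 2010-12-03 has no effect on the deadline.
Halvorsen filed on 2011-11-25, after the 2011-09-18 deadline, so the action is time-barred.

TIME-BARRED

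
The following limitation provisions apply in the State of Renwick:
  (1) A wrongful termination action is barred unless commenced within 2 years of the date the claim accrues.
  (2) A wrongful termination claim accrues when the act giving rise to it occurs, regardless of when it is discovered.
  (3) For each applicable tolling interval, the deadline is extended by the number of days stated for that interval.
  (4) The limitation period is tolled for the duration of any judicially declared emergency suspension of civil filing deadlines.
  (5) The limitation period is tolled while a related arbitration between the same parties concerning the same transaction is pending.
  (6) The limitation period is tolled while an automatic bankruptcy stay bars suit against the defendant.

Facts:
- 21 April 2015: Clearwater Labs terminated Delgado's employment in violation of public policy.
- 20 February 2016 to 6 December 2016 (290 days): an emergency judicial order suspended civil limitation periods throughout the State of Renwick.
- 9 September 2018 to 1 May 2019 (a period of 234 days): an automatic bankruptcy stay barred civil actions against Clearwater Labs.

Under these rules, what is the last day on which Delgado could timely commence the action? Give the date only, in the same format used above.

5 February 2018

The limitation period began to run on 21 April 2015.
The untolled deadline — 2 years after 21 April 2015 — is 21 April 2017.
Because the emergency suspension of filing deadlines ran from 20 February 2016 to 6 December 2016, the deadline is extended by 290 days to 5 February 2018.
The automatic bankruptcy stay from 9 September 2018 to 1 May 2019 began after the period had already run on 5 February 2018, so it has no tolling effect.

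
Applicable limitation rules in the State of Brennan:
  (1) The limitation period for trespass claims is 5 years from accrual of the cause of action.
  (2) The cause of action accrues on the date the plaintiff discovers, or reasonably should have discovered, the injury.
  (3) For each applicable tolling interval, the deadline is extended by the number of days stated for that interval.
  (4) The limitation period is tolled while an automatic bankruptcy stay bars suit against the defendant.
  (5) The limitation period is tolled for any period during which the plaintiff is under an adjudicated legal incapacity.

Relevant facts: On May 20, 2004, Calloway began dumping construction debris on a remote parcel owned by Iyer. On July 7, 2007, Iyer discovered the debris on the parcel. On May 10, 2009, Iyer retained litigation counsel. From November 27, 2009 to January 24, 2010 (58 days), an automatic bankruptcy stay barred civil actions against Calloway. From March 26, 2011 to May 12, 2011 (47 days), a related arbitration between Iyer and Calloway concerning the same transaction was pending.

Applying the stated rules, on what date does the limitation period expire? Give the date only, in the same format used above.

September 3, 2012

Accrual is tied to discovery, so the period began on July 7, 2007 rather than on May 20, 2004 when the act occurred.
Adding the 5 years base period to July 7, 2007 gives a deadline of July 7, 2012, before any tolling.
Because the automatic bankruptcy stay ran from November 27, 2009 to January 24, 2010, the deadline is extended by 58 days to September 3, 2012.
The pending related arbitration from March 26, 2011 to May 12, 2011 does not toll the period, because no stated rule makes a pending arbitration a tolling event.
Nothing else in the chronology tolls or restarts the period.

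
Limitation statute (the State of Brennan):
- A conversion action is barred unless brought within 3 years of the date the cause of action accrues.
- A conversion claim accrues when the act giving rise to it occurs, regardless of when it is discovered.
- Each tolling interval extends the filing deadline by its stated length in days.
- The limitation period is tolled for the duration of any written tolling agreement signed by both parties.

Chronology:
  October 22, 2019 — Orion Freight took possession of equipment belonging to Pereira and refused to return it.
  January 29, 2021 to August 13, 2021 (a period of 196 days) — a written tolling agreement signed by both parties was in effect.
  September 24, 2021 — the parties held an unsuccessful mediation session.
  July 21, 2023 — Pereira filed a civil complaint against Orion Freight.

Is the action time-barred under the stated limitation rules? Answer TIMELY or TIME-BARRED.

TIME-BARRED

The cause of action accrued on October 22, 2019, the date of the act.
3 years from October 22, 2019 is October 22, 2022.
The period was tolled for 196 days by the written tolling agreement (January 29, 2021 to August 13, 2021), pushing the deadline to May 6, 2023.
Nothing else in the chronology tolls or restarts the period.
Filing on July 21, 2023 missed the May 6, 2023 deadline — the action is time-barred.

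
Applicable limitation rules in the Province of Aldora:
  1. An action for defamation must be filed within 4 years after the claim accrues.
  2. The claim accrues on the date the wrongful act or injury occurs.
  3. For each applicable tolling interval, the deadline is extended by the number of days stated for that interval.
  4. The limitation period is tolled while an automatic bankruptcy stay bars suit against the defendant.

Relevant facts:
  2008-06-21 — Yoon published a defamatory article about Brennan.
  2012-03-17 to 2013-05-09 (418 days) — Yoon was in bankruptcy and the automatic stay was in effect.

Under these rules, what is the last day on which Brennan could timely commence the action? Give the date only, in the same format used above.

2013-08-13

The claim accrued on 2008-06-21, when the wrongful act occurred.
4 years from 2008-06-21 is 2012-06-21.
The period was tolled for 418 days by the automatic bankruptcy stay (2012-03-17 to 2013-05-09), pushing the deadline to 2013-08-13.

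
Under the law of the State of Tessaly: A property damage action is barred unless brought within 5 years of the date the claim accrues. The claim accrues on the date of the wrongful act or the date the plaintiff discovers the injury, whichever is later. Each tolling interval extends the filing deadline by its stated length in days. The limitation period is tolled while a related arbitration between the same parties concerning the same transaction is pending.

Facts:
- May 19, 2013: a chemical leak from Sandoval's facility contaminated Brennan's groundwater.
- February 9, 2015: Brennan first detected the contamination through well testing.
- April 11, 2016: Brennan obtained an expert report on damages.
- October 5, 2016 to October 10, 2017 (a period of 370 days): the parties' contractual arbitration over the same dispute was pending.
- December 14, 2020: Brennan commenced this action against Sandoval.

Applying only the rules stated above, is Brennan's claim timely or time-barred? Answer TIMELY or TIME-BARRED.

Because discovery on February 9, 2015 post-dates the May 19, 2013 act, accrual under the later-of rule falls on February 9, 2015.
5 years from February 9, 2015 is February 9, 2020.
The period was tolled for 370 days by the pending related arbitration (October 5, 2016 to October 10, 2017), pushing the deadline to February 13, 2021.
The other events in the timeline have no effect on the limitation period under the stated rules.
Brennan filed on December 14, 2020, before the February 13, 2021 deadline, so the action is timely.

TIMELY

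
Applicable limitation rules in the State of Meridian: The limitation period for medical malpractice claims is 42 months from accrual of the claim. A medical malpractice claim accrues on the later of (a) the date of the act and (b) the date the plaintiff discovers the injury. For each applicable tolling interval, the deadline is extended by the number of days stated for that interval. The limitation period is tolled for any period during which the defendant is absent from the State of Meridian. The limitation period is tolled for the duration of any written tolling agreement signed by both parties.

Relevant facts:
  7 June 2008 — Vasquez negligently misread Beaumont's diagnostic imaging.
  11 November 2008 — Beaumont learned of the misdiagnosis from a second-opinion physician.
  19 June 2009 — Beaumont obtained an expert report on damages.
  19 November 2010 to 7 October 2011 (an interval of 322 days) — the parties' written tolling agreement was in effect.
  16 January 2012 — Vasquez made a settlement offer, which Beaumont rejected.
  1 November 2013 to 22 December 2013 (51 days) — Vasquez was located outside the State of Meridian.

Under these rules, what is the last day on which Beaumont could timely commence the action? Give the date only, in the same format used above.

29 March 2013

The claim accrued on 11 November 2008 — the later of the 7 June 2008 act and the 11 November 2008 discovery.
The untolled deadline — 42 months after 11 November 2008 — is 11 May 2012.
Because the written tolling agreement ran from 19 November 2010 to 7 October 2011, the deadline is extended by 322 days to 29 March 2013.
The defendant's absence from the jurisdiction starting 1 November 2013 came too late — the period had run on 29 March 2013 — and so does not extend the deadline.
Nothing else in the chronology tolls or restarts the period.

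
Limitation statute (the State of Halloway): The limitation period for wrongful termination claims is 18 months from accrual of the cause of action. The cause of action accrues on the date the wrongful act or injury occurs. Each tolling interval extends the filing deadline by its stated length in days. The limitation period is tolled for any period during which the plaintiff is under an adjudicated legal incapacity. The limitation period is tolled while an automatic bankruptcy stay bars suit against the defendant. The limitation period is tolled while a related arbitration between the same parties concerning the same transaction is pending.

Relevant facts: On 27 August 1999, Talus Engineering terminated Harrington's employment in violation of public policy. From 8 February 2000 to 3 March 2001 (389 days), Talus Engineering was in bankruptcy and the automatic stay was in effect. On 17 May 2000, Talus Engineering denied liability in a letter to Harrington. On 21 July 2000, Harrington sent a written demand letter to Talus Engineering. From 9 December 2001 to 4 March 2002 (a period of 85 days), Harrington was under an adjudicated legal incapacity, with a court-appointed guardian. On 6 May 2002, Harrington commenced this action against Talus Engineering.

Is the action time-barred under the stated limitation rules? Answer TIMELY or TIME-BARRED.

The cause of action accrued on 27 August 1999, the date of the act.
Adding the 18 months base period to 27 August 1999 gives a deadline of 27 February 2001, before any tolling.
The automatic bankruptcy stay from 8 February 2000 to 3 March 2001 tolled the period for 389 days, extending the deadline to 23 March 2002.
Because the plaintiff's legal incapacity ran from 9 December 2001 to 4 March 2002, the deadline is extended by 85 days to 16 June 2002.
None of the other events listed affects the running of the period under the stated rules.
Harrington filed on 6 May 2002, before the 16 June 2002 deadline, so the action is timely.

TIMELY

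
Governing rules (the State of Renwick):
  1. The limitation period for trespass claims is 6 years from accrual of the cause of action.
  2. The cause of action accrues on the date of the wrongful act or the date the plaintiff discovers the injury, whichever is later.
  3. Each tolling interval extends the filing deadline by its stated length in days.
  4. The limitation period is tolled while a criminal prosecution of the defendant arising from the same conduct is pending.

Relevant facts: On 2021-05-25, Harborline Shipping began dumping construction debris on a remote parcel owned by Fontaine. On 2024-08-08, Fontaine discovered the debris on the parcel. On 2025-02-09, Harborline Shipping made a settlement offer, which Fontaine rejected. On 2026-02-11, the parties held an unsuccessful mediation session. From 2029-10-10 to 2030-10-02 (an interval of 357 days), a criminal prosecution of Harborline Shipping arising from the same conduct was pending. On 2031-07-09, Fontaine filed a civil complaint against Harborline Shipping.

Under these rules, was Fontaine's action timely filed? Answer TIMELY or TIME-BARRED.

TIMELY

The claim accrued on 2024-08-08 — the later of the 2021-05-25 act and the 2024-08-08 discovery.
The untolled deadline — 6 years after 2024-08-08 — is 2030-08-08.
The period was tolled for 357 days by the pending criminal prosecution (2029-10-10 to 2030-10-02), pushing the deadline to 2031-07-31.
The other events in the timeline have no effect on the limitation period under the stated rules.
The 2031-07-09 filing precedes the 2031-07-31 deadline; the claim is timely.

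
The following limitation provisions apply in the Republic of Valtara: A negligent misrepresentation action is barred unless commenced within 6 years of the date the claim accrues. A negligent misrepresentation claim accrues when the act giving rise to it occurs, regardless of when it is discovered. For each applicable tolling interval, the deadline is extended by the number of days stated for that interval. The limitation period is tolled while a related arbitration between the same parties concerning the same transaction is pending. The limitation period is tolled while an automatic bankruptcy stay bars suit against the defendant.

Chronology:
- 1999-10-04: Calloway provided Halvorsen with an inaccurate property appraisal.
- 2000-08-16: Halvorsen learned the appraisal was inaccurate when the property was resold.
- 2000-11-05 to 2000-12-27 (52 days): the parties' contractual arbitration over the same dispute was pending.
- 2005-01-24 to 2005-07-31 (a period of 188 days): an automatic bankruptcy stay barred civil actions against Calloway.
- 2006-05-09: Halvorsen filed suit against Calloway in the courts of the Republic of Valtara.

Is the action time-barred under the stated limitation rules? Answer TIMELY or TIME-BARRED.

TIMELY

Because the rule ties accrual to occurrence, the claim accrued on 1999-10-04, not on the 2000-08-16 discovery date.
6 years from 1999-10-04 is 2005-10-04.
The period was tolled for 52 days by the pending related arbitration (2000-11-05 to 2000-12-27), pushing the deadline to 2005-11-25.
The automatic bankruptcy stay from 2005-01-24 to 2005-07-31 tolled the period for 188 days, extending the deadline to 2006-06-01.
The 2006-05-09 filing precedes the 2006-06-01 deadline; the claim is timely.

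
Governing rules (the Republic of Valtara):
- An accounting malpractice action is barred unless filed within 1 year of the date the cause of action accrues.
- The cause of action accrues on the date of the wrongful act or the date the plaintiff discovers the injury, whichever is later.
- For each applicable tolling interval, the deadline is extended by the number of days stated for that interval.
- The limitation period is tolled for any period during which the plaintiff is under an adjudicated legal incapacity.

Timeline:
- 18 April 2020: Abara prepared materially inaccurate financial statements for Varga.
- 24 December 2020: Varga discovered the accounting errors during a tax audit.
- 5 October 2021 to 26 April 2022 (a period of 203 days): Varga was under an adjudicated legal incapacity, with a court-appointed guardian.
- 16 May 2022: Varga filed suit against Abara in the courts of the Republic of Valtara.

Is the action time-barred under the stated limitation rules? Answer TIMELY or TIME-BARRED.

TIMELY

Because discovery on 24 December 2020 post-dates the 18 April 2020 act, accrual under the later-of rule falls on 24 December 2020.
Adding the 1 year base period to 24 December 2020 gives a deadline of 24 December 2021, before any tolling.
The period was tolled for 203 days by the plaintiff's legal incapacity (5 October 2021 to 26 April 2022), pushing the deadline to 15 July 2022.
Varga filed on 16 May 2022, before the 15 July 2022 deadline, so the action is timely.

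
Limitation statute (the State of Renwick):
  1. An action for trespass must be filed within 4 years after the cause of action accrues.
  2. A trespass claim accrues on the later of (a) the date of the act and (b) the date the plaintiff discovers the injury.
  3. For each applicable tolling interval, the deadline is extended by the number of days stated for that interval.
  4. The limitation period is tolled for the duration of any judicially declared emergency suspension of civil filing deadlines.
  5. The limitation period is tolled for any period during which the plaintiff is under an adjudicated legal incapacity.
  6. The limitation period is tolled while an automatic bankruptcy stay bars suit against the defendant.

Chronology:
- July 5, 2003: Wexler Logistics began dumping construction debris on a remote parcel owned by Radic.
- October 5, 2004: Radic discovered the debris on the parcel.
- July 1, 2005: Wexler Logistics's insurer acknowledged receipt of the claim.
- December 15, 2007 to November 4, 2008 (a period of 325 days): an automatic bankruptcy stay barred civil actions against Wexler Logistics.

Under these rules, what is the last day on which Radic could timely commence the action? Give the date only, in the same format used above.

Because discovery on October 5, 2004 post-dates the July 5, 2003 act, accrual under the later-of rule falls on October 5, 2004.
4 years from October 5, 2004 is October 5, 2008.
Because the automatic bankruptcy stay ran from December 15, 2007 to November 4, 2008, the deadline is extended by 325 days to August 26, 2009.
The other events in the timeline have no effect on the limitation period under the stated rules.

August 26, 2009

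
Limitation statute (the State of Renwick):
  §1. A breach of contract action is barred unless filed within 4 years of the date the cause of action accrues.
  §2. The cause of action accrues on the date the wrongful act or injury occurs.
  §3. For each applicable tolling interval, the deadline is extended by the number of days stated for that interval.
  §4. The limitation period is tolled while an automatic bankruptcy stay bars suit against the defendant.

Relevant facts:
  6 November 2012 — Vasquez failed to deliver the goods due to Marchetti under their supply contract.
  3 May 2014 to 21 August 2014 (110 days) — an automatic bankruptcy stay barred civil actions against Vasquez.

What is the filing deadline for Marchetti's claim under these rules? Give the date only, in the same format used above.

24 February 2017

The claim accrued on 6 November 2012, when the wrongful act occurred.
Adding the 4 years base period to 6 November 2012 gives a deadline of 6 November 2016, before any tolling.
Because the automatic bankruptcy stay ran from 3 May 2014 to 21 August 2014, the deadline is extended by 110 days to 24 February 2017.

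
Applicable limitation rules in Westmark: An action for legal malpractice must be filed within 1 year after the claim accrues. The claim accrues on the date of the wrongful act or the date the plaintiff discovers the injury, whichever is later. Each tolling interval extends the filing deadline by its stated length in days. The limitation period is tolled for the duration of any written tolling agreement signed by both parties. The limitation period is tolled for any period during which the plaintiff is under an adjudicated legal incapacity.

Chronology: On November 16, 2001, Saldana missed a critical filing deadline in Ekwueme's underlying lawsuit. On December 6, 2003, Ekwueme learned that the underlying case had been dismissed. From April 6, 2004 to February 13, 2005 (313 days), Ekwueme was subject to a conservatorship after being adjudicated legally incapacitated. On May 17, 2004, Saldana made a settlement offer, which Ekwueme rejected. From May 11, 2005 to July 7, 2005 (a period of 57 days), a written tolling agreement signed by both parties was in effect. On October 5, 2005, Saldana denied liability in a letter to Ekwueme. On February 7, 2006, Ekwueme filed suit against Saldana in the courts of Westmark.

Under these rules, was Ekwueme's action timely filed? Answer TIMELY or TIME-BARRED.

The claim accrued on December 6, 2003 — the later of the November 16, 2001 act and the December 6, 2003 discovery.
1 year from December 6, 2003 is December 6, 2004.
The period was tolled for 313 days by the plaintiff's legal incapacity (April 6, 2004 to February 13, 2005), pushing the deadline to October 15, 2005.
The period was tolled for 57 days by the written tolling agreement (May 11, 2005 to July 7, 2005), pushing the deadline to December 11, 2005.
None of the other events listed affects the running of the period under the stated rules.
The February 7, 2006 filing falls after the December 11, 2005 deadline; the claim is time-barred.

TIME-BARRED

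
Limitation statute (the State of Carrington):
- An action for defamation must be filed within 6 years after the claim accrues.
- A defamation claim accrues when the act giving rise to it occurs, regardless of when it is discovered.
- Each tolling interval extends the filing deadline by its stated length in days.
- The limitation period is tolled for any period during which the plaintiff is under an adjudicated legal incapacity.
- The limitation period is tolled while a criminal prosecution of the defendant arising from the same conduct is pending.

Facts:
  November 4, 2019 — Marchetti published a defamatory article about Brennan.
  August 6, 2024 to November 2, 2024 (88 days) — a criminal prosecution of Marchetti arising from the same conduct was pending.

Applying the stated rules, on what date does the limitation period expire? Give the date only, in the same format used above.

January 31, 2026

The claim accrued on November 4, 2019, when the wrongful act occurred.
Adding the 6 years base period to November 4, 2019 gives a deadline of November 4, 2025, before any tolling.
The pending criminal prosecution from August 6, 2024 to November 2, 2024 tolled the period for 88 days, extending the deadline to January 31, 2026.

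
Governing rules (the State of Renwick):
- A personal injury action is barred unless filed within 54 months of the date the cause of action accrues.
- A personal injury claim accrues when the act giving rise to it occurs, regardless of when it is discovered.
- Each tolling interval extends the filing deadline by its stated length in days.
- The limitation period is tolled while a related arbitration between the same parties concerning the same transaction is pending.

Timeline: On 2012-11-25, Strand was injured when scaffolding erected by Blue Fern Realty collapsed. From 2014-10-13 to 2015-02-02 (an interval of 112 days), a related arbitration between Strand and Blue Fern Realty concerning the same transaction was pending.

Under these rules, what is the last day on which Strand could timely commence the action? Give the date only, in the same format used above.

The cause of action accrued on 2012-11-25, the date of the act.
Adding the 54 months base period to 2012-11-25 gives a deadline of 2017-05-25, before any tolling.
The period was tolled for 112 days by the pending related arbitration (2014-10-13 to 2015-02-02), pushing the deadline to 2017-09-14.

2017-09-14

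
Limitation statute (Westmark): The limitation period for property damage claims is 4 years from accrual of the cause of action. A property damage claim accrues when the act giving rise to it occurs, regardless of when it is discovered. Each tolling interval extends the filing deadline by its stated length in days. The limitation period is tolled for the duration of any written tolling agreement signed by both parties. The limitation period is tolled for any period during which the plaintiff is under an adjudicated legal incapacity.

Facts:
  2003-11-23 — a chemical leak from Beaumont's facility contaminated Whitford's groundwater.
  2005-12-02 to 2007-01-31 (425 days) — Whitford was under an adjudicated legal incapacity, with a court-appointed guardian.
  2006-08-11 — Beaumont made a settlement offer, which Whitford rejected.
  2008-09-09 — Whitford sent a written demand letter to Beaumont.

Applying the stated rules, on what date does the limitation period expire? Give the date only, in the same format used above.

The limitation period began to run on 2003-11-23.
Adding the 4 years base period to 2003-11-23 gives a deadline of 2007-11-23, before any tolling.
The period was tolled for 425 days by the plaintiff's legal incapacity (2005-12-02 to 2007-01-31), pushing the deadline to 2009-01-21.
None of the other events listed affects the running of the period under the stated rules.

2009-01-21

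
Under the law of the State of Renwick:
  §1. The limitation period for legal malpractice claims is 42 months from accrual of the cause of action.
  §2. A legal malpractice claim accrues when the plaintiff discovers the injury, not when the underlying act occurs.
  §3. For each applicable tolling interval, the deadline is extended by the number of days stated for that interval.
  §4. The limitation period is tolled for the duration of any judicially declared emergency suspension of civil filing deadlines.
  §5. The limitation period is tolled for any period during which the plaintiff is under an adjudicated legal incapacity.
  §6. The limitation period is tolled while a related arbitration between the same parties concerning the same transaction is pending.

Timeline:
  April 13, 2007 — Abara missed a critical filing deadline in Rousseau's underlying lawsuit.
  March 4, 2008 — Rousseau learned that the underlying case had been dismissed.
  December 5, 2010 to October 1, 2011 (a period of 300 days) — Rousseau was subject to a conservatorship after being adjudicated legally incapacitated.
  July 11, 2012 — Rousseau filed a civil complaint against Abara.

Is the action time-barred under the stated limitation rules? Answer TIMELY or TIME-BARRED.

Accrual is tied to discovery, so the period began on March 4, 2008 rather than on April 13, 2007 when the act occurred.
The untolled deadline — 42 months after March 4, 2008 — is September 4, 2011.
Because the plaintiff's legal incapacity ran from December 5, 2010 to October 1, 2011, the deadline is extended by 300 days to June 30, 2012.
Filing on July 11, 2012 missed the June 30, 2012 deadline — the action is time-barred.

TIME-BARRED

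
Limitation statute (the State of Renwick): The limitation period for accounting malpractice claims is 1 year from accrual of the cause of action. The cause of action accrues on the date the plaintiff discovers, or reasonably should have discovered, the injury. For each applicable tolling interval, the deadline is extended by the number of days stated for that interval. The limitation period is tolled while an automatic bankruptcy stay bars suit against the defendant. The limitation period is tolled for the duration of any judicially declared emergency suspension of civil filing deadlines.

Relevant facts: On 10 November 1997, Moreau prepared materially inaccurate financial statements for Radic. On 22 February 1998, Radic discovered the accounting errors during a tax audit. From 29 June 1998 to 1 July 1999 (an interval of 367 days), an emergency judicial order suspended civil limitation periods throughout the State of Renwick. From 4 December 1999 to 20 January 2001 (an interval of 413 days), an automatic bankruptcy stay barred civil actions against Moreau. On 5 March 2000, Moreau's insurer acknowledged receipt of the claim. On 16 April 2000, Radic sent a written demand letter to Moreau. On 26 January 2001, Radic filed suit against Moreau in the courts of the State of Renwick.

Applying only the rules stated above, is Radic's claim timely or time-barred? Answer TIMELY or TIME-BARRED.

Accrual is tied to discovery, so the period began on 22 February 1998 rather than on 10 November 1997 when the act occurred.
The untolled deadline — 1 year after 22 February 1998 — is 22 February 1999.
Because the emergency suspension of filing deadlines ran from 29 June 1998 to 1 July 1999, the deadline is extended by 367 days to 24 February 2000.
The period was tolled for 413 days by the automatic bankruptcy stay (4 December 1999 to 20 January 2001), pushing the deadline to 12 April 2001.
The other events in the timeline have no effect on the limitation period under the stated rules.
Filing on 26 January 2001 beat the 12 April 2001 deadline — the action is timely.

TIMELY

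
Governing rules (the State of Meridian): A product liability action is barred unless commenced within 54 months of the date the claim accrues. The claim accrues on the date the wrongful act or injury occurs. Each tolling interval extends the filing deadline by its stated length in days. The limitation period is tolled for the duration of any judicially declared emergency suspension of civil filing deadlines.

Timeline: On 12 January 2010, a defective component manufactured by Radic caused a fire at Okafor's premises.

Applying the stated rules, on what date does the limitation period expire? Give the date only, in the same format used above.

The limitation period began to run on 12 January 2010.
54 months from 12 January 2010 is 12 July 2014.

12 July 2014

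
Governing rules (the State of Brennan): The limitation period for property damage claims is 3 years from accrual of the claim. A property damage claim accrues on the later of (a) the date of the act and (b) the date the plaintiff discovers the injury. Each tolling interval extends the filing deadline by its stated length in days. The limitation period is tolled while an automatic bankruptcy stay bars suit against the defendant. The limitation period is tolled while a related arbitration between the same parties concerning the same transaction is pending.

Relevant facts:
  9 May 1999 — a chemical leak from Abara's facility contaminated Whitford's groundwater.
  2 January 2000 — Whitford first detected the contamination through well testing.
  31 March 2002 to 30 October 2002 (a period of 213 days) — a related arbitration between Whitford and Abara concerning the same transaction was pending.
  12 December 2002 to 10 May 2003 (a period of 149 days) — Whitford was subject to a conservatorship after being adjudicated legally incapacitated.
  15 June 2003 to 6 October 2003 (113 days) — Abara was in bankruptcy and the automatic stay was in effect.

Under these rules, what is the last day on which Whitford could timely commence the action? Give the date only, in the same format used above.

The claim accrued on 2 January 2000 — the later of the 9 May 1999 act and the 2 January 2000 discovery.
The untolled deadline — 3 years after 2 January 2000 — is 2 January 2003.
Because the pending related arbitration ran from 31 March 2002 to 30 October 2002, the deadline is extended by 213 days to 3 August 2003.
The automatic bankruptcy stay from 15 June 2003 to 6 October 2003 tolled the period for 113 days, extending the deadline to 24 November 2003.
No stated provision tolls the period for the plaintiff's incapacity, so the interval from 12 December 2002 to 10 May 2003 has no effect on the deadline.

24 November 2003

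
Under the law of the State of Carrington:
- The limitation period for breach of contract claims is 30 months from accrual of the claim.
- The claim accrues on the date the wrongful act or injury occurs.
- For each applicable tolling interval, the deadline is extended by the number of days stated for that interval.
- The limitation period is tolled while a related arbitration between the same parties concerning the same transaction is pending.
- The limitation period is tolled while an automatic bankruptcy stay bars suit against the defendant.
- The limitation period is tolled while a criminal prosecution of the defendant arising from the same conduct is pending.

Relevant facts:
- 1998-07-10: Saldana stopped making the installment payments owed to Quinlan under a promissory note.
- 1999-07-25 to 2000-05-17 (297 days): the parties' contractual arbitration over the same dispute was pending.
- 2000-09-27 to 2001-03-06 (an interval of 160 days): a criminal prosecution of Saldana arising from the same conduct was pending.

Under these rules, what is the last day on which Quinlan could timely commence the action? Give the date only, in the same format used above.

2002-04-12

The limitation period began to run on 1998-07-10.
Adding the 30 months base period to 1998-07-10 gives a deadline of 2001-01-10, before any tolling.
The pending related arbitration from 1999-07-25 to 2000-05-17 tolled the period for 297 days, extending the deadline to 2001-11-03.
The pending criminal prosecution from 2000-09-27 to 2001-03-06 tolled the period for 160 days, extending the deadline to 2002-04-12.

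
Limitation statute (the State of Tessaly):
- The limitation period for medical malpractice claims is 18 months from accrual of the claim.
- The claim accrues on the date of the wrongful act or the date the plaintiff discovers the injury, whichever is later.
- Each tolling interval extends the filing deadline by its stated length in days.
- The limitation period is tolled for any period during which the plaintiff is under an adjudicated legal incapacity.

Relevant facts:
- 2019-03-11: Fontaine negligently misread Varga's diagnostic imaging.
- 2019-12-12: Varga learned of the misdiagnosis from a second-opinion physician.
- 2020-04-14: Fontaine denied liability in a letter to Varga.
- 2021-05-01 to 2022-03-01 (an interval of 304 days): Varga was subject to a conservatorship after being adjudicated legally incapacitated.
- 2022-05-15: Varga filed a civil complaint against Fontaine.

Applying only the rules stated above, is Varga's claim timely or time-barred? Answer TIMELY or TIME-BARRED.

The claim accrued on 2019-12-12 — the later of the 2019-03-11 act and the 2019-12-12 discovery.
18 months from 2019-12-12 is 2021-06-12.
The plaintiff's legal incapacity from 2021-05-01 to 2022-03-01 tolled the period for 304 days, extending the deadline to 2022-04-12.
The other events in the timeline have no effect on the limitation period under the stated rules.
Varga filed on 2022-05-15, after the 2022-04-12 deadline, so the action is time-barred.

TIME-BARRED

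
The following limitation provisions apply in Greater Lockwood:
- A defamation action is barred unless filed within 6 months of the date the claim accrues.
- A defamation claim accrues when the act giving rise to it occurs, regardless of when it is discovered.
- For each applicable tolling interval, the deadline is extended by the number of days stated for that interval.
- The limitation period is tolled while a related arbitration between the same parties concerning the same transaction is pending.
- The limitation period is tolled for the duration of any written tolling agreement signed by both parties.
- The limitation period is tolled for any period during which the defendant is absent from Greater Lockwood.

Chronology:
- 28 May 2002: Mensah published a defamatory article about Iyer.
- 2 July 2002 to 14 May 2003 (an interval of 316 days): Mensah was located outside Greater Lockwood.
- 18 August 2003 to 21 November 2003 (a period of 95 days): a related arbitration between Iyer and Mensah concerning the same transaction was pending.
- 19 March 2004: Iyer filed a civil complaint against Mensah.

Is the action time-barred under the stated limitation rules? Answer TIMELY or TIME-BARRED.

TIME-BARRED

The claim accrued on 28 May 2002, when the wrongful act occurred.
Adding the 6 months base period to 28 May 2002 gives a deadline of 28 November 2002, before any tolling.
Because the defendant's absence from the jurisdiction ran from 2 July 2002 to 14 May 2003, the deadline is extended by 316 days to 10 October 2003.
The pending related arbitration from 18 August 2003 to 21 November 2003 tolled the period for 95 days, extending the deadline to 13 January 2004.
Filing on 19 March 2004 missed the 13 January 2004 deadline — the action is time-barred.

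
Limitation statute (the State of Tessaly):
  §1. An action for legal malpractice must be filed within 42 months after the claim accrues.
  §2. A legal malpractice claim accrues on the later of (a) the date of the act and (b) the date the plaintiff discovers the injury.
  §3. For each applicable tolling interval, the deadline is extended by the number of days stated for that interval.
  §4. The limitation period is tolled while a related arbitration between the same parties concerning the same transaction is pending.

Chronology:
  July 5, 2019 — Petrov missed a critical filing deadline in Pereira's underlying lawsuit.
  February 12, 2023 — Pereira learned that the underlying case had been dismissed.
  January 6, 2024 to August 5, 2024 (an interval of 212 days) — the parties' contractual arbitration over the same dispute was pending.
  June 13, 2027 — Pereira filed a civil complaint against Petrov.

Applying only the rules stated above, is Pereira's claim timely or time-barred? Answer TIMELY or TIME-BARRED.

TIME-BARRED

Because discovery on February 12, 2023 post-dates the July 5, 2019 act, accrual under the later-of rule falls on February 12, 2023.
42 months from February 12, 2023 is August 12, 2026.
Because the pending related arbitration ran from January 6, 2024 to August 5, 2024, the deadline is extended by 212 days to March 12, 2027.
The June 13, 2027 filing falls after the March 12, 2027 deadline; the claim is time-barred.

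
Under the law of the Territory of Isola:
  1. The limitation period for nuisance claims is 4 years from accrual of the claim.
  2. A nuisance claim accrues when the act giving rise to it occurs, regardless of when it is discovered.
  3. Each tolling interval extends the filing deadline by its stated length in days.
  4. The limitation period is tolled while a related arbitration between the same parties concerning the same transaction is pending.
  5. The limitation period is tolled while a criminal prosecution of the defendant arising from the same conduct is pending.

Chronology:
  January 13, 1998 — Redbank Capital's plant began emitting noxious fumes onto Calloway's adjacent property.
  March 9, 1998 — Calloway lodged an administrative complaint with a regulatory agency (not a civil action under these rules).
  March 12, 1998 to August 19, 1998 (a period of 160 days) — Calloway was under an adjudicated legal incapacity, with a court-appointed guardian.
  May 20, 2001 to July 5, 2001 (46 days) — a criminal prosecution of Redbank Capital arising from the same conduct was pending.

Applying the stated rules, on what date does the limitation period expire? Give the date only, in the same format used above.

The claim accrued on January 13, 1998, the date of the act.
4 years from January 13, 1998 is January 13, 2002.
Because the pending criminal prosecution ran from May 20, 2001 to July 5, 2001, the deadline is extended by 46 days to February 28, 2002.
Although the plaintiff's incapacity ran from March 12, 1998 to August 19, 1998, the stated rules do not make that a tolling event, so it is disregarded.
Nothing else in the chronology tolls or restarts the period.

February 28, 2002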